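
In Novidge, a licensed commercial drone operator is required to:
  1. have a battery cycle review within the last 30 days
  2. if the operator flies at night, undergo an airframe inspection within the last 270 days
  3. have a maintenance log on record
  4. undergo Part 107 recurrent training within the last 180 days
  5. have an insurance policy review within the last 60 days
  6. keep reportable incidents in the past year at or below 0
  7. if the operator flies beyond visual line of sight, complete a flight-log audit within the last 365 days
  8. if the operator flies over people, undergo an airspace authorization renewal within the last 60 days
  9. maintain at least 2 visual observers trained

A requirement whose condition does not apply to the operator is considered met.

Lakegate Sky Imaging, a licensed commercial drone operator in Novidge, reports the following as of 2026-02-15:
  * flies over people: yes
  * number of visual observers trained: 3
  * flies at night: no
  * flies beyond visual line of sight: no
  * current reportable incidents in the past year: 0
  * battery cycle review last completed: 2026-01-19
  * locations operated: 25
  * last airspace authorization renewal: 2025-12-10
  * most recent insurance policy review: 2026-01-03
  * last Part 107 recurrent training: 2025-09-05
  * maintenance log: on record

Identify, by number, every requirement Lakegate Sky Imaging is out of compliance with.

8

1. battery cycle review 27 days ago vs limit 30 → met
2. condition 'flies at night' does not hold → requirement n/a → met
3. maintenance log present → met
4. Part 107 recurrent training 163 days ago vs limit 180 → met
5. insurance policy review 43 days ago vs limit 60 → met
6. reportable incidents in the past year 0 ≤ 0 → met
7. condition 'flies beyond visual line of sight' does not hold → requirement n/a → met
8. condition 'flies over people' holds; airspace authorization renewal 67 days ago vs limit 60 → not met
9. visual observers trained 3 ≥ 2 → met
Not met: 8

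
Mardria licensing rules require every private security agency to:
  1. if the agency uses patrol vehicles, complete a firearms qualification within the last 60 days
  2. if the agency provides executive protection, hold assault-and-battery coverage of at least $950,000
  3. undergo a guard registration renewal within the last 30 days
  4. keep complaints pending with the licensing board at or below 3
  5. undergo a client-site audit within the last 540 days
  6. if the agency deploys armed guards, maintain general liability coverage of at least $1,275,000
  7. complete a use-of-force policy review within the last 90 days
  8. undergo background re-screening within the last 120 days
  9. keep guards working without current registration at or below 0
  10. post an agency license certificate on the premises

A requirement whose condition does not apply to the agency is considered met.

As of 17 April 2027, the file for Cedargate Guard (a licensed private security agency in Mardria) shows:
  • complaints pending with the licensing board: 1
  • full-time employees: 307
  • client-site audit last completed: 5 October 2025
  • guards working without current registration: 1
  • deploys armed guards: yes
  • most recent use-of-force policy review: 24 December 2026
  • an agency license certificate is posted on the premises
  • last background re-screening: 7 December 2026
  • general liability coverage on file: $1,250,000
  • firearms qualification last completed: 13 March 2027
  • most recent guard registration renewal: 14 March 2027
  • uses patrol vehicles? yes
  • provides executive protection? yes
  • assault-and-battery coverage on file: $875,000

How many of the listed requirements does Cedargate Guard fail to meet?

1. condition 'uses patrol vehicles' holds; firearms qualification 35 days ago vs limit 60 → met
2. condition 'provides executive protection' holds; assault-and-battery coverage $875,000 < $950,000 → not met
3. guard registration renewal 34 days ago vs limit 30 → not met
4. complaints pending with the licensing board 1 ≤ 3 → met
5. client-site audit 559 days ago vs limit 540 → not met
6. condition 'deploys armed guards' holds; general liability coverage $1,250,000 < $1,275,000 → not met
7. use-of-force policy review 114 days ago vs limit 90 → not met
8. background re-screening 131 days ago vs limit 120 → not met
9. guards working without current registration 1 > 0 → not met
10. agency license certificate present → met
Not met: 7 of 10

7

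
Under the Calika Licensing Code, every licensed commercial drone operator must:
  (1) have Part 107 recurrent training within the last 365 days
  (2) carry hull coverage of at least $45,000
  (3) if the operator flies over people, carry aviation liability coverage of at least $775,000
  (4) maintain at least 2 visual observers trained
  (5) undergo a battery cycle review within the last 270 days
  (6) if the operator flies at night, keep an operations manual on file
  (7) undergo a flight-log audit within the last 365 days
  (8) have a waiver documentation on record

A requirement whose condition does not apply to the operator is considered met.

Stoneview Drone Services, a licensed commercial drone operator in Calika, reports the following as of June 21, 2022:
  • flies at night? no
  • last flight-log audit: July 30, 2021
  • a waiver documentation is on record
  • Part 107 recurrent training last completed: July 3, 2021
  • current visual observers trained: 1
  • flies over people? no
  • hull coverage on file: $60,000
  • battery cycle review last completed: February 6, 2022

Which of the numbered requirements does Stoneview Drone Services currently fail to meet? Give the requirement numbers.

4

1. Part 107 recurrent training 353 days ago vs limit 365 → met
2. hull coverage $60,000 ≥ $45,000 → met
3. condition 'flies over people' does not hold → requirement n/a → met
4. visual observers trained 1 < 2 → not met
5. battery cycle review 135 days ago vs limit 270 → met
6. condition 'flies at night' does not hold → requirement n/a → met
7. flight-log audit 326 days ago vs limit 365 → met
8. waiver documentation present → met
Not met: 4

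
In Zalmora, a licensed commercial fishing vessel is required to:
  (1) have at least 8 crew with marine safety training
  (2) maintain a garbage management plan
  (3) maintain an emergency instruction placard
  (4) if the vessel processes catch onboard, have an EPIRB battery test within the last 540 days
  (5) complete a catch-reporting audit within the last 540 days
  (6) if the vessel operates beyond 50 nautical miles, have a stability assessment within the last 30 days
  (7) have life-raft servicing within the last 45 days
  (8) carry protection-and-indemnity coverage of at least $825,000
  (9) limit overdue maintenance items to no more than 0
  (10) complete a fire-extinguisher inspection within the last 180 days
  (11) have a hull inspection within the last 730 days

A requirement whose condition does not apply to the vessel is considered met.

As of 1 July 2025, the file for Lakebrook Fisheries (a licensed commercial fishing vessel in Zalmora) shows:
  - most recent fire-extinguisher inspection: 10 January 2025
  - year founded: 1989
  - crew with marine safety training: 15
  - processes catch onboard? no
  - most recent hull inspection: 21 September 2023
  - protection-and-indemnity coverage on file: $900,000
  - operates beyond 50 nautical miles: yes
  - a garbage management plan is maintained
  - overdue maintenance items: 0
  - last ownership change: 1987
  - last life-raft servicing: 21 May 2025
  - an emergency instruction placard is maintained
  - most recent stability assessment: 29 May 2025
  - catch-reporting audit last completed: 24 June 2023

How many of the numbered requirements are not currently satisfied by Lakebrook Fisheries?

2

1. crew with marine safety training 15 ≥ 8 → met
2. garbage management plan present → met
3. emergency instruction placard present → met
4. condition 'processes catch onboard' does not hold → requirement n/a → met
5. catch-reporting audit 738 days ago vs limit 540 → not met
6. condition 'operates beyond 50 nautical miles' holds; stability assessment 33 days ago vs limit 30 → not met
7. life-raft servicing 41 days ago vs limit 45 → met
8. protection-and-indemnity coverage $900,000 ≥ $825,000 → met
9. overdue maintenance items 0 ≤ 0 → met
10. fire-extinguisher inspection 172 days ago vs limit 180 → met
11. hull inspection 649 days ago vs limit 730 → met
Not met: 2 of 11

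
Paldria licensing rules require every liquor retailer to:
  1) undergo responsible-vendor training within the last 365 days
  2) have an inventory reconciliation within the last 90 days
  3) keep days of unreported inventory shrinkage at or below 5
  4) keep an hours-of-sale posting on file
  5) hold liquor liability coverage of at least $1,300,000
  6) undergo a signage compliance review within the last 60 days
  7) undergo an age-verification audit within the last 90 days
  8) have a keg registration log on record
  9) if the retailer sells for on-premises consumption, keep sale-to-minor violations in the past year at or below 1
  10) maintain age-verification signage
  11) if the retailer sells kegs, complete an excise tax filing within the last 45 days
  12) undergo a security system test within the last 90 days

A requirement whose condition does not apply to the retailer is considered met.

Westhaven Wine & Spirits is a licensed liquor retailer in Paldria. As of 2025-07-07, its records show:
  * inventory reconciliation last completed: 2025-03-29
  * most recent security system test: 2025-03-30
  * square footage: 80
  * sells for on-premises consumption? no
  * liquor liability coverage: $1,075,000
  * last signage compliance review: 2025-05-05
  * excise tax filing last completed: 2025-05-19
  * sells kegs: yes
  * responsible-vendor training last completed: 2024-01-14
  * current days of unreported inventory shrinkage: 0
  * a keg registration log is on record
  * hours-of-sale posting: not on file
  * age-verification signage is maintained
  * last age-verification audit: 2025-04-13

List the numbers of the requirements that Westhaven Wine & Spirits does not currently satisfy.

1. responsible-vendor training 540 days ago vs limit 365 → not met
2. inventory reconciliation 100 days ago vs limit 90 → not met
3. days of unreported inventory shrinkage 0 ≤ 5 → met
4. hours-of-sale posting absent → not met
5. liquor liability coverage $1,075,000 < $1,300,000 → not met
6. signage compliance review 63 days ago vs limit 60 → not met
7. age-verification audit 85 days ago vs limit 90 → met
8. keg registration log present → met
9. condition 'sells for on-premises consumption' does not hold → requirement n/a → met
10. age-verification signage present → met
11. condition 'sells kegs' holds; excise tax filing 49 days ago vs limit 45 → not met
12. security system test 99 days ago vs limit 90 → not met
Not met: 1, 2, 4, 5, 6, 11, 12

1, 2, 4, 5, 6, 11, 12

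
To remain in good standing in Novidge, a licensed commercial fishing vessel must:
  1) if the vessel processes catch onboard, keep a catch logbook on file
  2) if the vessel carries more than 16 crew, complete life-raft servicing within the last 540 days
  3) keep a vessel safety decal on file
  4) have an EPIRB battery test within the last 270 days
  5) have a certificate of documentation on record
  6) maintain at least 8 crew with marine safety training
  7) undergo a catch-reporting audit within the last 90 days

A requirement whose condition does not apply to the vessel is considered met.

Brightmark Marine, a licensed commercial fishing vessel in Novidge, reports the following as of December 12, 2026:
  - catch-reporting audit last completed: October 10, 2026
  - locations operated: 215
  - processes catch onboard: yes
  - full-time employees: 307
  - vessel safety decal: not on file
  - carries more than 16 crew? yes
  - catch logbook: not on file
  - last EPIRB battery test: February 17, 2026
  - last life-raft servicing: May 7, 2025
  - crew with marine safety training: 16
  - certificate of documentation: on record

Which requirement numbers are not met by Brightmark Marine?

1, 2, 3, 4

1. condition 'processes catch onboard' holds; catch logbook absent → not met
2. condition 'carries more than 16 crew' holds; life-raft servicing 584 days ago vs limit 540 → not met
3. vessel safety decal absent → not met
4. EPIRB battery test 298 days ago vs limit 270 → not met
5. certificate of documentation present → met
6. crew with marine safety training 16 ≥ 8 → met
7. catch-reporting audit 63 days ago vs limit 90 → met
Not met: 1, 2, 3, 4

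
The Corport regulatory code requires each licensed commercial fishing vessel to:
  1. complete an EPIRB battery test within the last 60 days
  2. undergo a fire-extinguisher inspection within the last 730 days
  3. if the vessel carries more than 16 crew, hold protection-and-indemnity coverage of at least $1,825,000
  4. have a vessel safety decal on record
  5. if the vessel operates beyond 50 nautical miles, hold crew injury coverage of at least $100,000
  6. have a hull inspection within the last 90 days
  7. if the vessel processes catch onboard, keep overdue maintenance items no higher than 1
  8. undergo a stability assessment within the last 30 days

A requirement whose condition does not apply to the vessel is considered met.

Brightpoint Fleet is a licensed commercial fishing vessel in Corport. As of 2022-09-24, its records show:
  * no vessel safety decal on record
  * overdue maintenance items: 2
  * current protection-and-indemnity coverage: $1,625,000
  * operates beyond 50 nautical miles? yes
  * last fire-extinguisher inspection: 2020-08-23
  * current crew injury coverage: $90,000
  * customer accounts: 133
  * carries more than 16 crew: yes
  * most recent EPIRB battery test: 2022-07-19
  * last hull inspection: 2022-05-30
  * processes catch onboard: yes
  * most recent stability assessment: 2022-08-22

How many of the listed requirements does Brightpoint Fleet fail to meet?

1. EPIRB battery test 67 days ago vs limit 60 → not met
2. fire-extinguisher inspection 762 days ago vs limit 730 → not met
3. condition 'carries more than 16 crew' holds; protection-and-indemnity coverage $1,625,000 < $1,825,000 → not met
4. vessel safety decal absent → not met
5. condition 'operates beyond 50 nautical miles' holds; crew injury coverage $90,000 < $100,000 → not met
6. hull inspection 117 days ago vs limit 90 → not met
7. condition 'processes catch onboard' holds; overdue maintenance items 2 > 1 → not met
8. stability assessment 33 days ago vs limit 30 → not met
Not met: 8 of 8

8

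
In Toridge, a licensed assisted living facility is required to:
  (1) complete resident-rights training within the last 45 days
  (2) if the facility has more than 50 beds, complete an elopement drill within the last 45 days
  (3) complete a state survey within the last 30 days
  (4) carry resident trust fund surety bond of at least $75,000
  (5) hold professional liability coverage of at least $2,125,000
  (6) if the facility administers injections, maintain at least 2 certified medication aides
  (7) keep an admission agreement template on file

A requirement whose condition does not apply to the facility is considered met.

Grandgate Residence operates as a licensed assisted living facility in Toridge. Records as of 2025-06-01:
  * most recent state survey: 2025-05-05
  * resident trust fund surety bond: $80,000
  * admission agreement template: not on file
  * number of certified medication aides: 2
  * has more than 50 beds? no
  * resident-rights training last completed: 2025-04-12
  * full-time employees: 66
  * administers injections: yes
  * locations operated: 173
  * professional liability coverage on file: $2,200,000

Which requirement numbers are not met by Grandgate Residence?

1, 7

1. resident-rights training 50 days ago vs limit 45 → not met
2. condition 'has more than 50 beds' does not hold → requirement n/a → met
3. state survey 27 days ago vs limit 30 → met
4. resident trust fund surety bond $80,000 ≥ $75,000 → met
5. professional liability coverage $2,200,000 ≥ $2,125,000 → met
6. condition 'administers injections' holds; certified medication aides 2 ≥ 2 → met
7. admission agreement template absent → not met
Not met: 1, 7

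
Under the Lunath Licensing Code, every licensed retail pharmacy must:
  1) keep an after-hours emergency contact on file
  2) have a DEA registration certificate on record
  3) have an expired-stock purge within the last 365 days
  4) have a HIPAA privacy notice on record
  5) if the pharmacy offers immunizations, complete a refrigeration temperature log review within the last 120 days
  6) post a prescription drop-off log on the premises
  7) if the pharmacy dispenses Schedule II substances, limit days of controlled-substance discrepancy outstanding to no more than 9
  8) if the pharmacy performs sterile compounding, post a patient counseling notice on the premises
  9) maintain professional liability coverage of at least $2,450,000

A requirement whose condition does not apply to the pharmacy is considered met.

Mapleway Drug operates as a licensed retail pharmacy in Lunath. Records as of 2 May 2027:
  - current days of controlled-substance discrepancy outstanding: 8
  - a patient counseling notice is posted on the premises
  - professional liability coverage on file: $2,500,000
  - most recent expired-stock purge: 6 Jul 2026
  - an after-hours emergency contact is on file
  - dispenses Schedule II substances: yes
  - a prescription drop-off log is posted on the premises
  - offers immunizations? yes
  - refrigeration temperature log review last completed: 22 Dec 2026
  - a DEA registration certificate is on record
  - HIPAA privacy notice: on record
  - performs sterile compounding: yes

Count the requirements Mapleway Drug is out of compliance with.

1

1. after-hours emergency contact present → met
2. DEA registration certificate present → met
3. expired-stock purge 300 days ago vs limit 365 → met
4. HIPAA privacy notice present → met
5. condition 'offers immunizations' holds; refrigeration temperature log review 131 days ago vs limit 120 → not met
6. prescription drop-off log present → met
7. condition 'dispenses Schedule II substances' holds; days of controlled-substance discrepancy outstanding 8 ≤ 9 → met
8. condition 'performs sterile compounding' holds; patient counseling notice present → met
9. professional liability coverage $2,500,000 ≥ $2,450,000 → met
Not met: 1 of 9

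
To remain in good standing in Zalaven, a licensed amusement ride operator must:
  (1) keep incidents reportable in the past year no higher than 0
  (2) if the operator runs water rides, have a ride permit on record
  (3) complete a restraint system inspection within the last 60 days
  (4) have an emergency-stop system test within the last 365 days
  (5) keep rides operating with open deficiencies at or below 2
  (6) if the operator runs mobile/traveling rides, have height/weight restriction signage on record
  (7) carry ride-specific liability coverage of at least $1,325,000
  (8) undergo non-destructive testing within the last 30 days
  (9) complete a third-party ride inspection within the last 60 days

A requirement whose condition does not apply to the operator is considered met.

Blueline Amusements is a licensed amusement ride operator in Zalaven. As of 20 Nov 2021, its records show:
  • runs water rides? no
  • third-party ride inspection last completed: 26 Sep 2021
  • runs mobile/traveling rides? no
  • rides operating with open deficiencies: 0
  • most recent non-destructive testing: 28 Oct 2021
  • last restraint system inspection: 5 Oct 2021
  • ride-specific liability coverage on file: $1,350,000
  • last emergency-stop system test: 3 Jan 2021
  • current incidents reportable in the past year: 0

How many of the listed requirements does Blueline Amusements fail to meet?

0

1. incidents reportable in the past year 0 ≤ 0 → met
2. condition 'runs water rides' does not hold → requirement n/a → met
3. restraint system inspection 46 days ago vs limit 60 → met
4. emergency-stop system test 321 days ago vs limit 365 → met
5. rides operating with open deficiencies 0 ≤ 2 → met
6. condition 'runs mobile/traveling rides' does not hold → requirement n/a → met
7. ride-specific liability coverage $1,350,000 ≥ $1,325,000 → met
8. non-destructive testing 23 days ago vs limit 30 → met
9. third-party ride inspection 55 days ago vs limit 60 → met
Not met: 0 of 9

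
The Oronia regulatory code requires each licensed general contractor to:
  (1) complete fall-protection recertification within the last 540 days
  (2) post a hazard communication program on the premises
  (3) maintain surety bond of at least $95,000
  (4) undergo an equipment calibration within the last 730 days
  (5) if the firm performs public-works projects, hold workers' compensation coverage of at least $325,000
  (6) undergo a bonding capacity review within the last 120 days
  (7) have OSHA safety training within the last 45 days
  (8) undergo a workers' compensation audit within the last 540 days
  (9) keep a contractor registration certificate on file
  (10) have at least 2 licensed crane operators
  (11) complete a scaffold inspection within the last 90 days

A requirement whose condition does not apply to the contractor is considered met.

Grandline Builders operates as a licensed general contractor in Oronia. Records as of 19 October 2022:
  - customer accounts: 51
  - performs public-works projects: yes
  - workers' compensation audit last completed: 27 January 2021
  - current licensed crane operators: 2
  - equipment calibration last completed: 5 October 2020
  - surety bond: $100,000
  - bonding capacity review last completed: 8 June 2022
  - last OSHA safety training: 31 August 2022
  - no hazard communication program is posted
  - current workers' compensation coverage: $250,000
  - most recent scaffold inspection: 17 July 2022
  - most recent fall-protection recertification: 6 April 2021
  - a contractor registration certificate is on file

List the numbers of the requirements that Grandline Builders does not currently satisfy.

1. fall-protection recertification 561 days ago vs limit 540 → not met
2. hazard communication program absent → not met
3. surety bond $100,000 ≥ $95,000 → met
4. equipment calibration 744 days ago vs limit 730 → not met
5. condition 'performs public-works projects' holds; workers' compensation coverage $250,000 < $325,000 → not met
6. bonding capacity review 133 days ago vs limit 120 → not met
7. OSHA safety training 49 days ago vs limit 45 → not met
8. workers' compensation audit 630 days ago vs limit 540 → not met
9. contractor registration certificate present → met
10. licensed crane operators 2 ≥ 2 → met
11. scaffold inspection 94 days ago vs limit 90 → not met
Not met: 1, 2, 4, 5, 6, 7, 8, 11

1, 2, 4, 5, 6, 7, 8, 11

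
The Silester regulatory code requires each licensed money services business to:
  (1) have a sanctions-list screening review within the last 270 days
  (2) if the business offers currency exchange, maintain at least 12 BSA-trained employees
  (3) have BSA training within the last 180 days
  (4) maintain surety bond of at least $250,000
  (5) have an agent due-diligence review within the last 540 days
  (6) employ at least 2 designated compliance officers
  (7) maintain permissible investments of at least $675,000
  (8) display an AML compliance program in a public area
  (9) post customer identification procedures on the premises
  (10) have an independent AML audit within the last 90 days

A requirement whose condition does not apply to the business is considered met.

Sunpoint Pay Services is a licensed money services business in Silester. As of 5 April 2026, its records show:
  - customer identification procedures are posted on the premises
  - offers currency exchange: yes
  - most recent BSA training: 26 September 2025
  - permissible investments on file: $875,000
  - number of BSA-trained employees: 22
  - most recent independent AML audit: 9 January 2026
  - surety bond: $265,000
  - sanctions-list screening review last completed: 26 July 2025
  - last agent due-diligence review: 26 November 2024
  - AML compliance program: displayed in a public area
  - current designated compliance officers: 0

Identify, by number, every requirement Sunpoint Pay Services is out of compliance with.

3, 6

1. sanctions-list screening review 253 days ago vs limit 270 → met
2. condition 'offers currency exchange' holds; BSA-trained employees 22 ≥ 12 → met
3. BSA training 191 days ago vs limit 180 → not met
4. surety bond $265,000 ≥ $250,000 → met
5. agent due-diligence review 495 days ago vs limit 540 → met
6. designated compliance officers 0 < 2 → not met
7. permissible investments $875,000 ≥ $675,000 → met
8. AML compliance program present → met
9. customer identification procedures present → met
10. independent AML audit 86 days ago vs limit 90 → met
Not met: 3, 6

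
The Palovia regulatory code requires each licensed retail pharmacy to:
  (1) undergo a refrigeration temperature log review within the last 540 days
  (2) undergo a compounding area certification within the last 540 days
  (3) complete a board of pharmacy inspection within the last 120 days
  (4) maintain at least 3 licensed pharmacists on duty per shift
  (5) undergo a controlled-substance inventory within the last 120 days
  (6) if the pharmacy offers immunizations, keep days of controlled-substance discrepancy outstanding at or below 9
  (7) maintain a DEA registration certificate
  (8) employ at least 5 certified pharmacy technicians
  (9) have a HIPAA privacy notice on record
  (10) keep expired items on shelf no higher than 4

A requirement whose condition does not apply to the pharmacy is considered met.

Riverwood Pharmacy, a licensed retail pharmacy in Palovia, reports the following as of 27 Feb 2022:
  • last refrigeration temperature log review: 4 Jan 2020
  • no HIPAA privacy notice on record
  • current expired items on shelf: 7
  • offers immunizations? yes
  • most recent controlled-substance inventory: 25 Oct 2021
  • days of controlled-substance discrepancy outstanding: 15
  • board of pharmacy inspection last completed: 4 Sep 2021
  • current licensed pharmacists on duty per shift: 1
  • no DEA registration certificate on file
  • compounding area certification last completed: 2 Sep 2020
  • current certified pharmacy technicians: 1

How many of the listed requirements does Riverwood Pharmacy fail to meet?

1. refrigeration temperature log review 785 days ago vs limit 540 → not met
2. compounding area certification 543 days ago vs limit 540 → not met
3. board of pharmacy inspection 176 days ago vs limit 120 → not met
4. licensed pharmacists on duty per shift 1 < 3 → not met
5. controlled-substance inventory 125 days ago vs limit 120 → not met
6. condition 'offers immunizations' holds; days of controlled-substance discrepancy outstanding 15 > 9 → not met
7. DEA registration certificate absent → not met
8. certified pharmacy technicians 1 < 5 → not met
9. HIPAA privacy notice absent → not met
10. expired items on shelf 7 > 4 → not met
Not met: 10 of 10

10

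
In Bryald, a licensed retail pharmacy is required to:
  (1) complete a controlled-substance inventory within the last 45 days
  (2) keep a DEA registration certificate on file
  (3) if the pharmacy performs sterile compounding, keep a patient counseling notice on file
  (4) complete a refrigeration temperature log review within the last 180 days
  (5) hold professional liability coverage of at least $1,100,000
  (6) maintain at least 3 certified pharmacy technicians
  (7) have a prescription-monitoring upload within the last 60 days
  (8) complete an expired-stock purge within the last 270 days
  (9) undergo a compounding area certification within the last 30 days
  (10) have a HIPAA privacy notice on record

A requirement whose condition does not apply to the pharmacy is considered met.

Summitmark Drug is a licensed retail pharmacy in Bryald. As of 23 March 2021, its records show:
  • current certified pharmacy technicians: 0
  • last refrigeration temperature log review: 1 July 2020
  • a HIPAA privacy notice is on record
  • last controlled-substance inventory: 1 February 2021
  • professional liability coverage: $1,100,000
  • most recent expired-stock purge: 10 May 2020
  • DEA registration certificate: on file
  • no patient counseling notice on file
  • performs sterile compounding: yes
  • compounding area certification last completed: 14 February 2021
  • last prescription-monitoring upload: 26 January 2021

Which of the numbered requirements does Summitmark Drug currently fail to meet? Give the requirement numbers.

1, 3, 4, 6, 8, 9

1. controlled-substance inventory 50 days ago vs limit 45 → not met
2. DEA registration certificate present → met
3. condition 'performs sterile compounding' holds; patient counseling notice absent → not met
4. refrigeration temperature log review 265 days ago vs limit 180 → not met
5. professional liability coverage $1,100,000 ≥ $1,100,000 → met
6. certified pharmacy technicians 0 < 3 → not met
7. prescription-monitoring upload 56 days ago vs limit 60 → met
8. expired-stock purge 317 days ago vs limit 270 → not met
9. compounding area certification 37 days ago vs limit 30 → not met
10. HIPAA privacy notice present → met
Not met: 1, 3, 4, 6, 8, 9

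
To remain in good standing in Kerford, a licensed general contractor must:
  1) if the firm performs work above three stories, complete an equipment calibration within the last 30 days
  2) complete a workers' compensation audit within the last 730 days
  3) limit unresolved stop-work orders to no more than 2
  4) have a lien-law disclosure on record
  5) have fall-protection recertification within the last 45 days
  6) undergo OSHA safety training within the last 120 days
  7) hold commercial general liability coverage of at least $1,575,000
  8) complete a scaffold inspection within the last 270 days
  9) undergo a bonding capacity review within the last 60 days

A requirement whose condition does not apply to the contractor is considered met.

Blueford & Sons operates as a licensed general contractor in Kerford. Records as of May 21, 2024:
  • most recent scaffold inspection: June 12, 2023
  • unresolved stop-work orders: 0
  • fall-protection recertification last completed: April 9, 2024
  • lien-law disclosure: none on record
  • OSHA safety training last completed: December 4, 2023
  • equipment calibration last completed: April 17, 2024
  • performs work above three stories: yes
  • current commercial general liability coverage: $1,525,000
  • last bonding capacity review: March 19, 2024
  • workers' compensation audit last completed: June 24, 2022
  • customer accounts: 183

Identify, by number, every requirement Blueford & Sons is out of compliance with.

1, 4, 6, 7, 8, 9

1. condition 'performs work above three stories' holds; equipment calibration 34 days ago vs limit 30 → not met
2. workers' compensation audit 697 days ago vs limit 730 → met
3. unresolved stop-work orders 0 ≤ 2 → met
4. lien-law disclosure absent → not met
5. fall-protection recertification 42 days ago vs limit 45 → met
6. OSHA safety training 169 days ago vs limit 120 → not met
7. commercial general liability coverage $1,525,000 < $1,575,000 → not met
8. scaffold inspection 344 days ago vs limit 270 → not met
9. bonding capacity review 63 days ago vs limit 60 → not met
Not met: 1, 4, 6, 7, 8, 9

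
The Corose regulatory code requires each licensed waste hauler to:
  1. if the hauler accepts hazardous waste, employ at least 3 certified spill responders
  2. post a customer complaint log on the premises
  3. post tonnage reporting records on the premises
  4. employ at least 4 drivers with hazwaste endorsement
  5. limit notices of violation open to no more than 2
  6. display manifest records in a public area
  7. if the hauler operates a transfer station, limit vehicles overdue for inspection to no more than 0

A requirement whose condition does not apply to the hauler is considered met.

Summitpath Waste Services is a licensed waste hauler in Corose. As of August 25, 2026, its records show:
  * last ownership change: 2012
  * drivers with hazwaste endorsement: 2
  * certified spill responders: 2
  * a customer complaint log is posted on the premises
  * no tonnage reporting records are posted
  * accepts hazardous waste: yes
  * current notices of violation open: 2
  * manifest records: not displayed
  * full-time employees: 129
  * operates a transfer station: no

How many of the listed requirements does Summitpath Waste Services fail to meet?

1. condition 'accepts hazardous waste' holds; certified spill responders 2 < 3 → not met
2. customer complaint log present → met
3. tonnage reporting records absent → not met
4. drivers with hazwaste endorsement 2 < 4 → not met
5. notices of violation open 2 ≤ 2 → met
6. manifest records absent → not met
7. condition 'operates a transfer station' does not hold → requirement n/a → met
Not met: 4 of 7

4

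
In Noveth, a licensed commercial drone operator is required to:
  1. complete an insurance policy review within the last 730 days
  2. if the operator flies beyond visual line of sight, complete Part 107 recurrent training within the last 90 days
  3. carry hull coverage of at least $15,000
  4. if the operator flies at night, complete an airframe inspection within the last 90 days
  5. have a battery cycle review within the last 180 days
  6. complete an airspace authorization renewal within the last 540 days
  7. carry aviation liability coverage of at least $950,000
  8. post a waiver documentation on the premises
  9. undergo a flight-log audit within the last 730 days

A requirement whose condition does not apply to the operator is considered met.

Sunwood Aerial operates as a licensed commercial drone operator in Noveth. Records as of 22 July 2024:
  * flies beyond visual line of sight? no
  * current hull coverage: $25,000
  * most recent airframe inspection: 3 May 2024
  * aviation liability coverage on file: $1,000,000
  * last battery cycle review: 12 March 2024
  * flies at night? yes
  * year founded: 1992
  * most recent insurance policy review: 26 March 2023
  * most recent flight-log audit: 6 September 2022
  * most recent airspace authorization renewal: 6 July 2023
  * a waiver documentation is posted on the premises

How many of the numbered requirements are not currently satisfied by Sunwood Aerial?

0

1. insurance policy review 484 days ago vs limit 730 → met
2. condition 'flies beyond visual line of sight' does not hold → requirement n/a → met
3. hull coverage $25,000 ≥ $15,000 → met
4. condition 'flies at night' holds; airframe inspection 80 days ago vs limit 90 → met
5. battery cycle review 132 days ago vs limit 180 → met
6. airspace authorization renewal 382 days ago vs limit 540 → met
7. aviation liability coverage $1,000,000 ≥ $950,000 → met
8. waiver documentation present → met
9. flight-log audit 685 days ago vs limit 730 → met
Not met: 0 of 9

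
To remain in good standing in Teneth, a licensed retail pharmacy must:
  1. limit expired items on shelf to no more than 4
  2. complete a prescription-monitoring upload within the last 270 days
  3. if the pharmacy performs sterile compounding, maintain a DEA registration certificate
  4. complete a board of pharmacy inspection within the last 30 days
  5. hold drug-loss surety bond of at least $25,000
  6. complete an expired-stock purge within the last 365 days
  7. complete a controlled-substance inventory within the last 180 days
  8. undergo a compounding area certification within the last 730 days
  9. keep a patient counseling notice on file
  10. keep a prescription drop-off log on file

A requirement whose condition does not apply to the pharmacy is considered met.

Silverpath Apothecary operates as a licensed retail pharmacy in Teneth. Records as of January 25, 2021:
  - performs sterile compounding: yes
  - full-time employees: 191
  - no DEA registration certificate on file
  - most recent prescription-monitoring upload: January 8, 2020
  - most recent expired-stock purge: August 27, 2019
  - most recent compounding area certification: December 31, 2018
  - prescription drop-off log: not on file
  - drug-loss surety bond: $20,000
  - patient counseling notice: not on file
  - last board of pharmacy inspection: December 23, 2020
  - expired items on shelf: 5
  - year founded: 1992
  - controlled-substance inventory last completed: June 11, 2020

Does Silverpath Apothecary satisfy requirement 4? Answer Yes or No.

No

4. board of pharmacy inspection 33 days ago vs limit 30 → not met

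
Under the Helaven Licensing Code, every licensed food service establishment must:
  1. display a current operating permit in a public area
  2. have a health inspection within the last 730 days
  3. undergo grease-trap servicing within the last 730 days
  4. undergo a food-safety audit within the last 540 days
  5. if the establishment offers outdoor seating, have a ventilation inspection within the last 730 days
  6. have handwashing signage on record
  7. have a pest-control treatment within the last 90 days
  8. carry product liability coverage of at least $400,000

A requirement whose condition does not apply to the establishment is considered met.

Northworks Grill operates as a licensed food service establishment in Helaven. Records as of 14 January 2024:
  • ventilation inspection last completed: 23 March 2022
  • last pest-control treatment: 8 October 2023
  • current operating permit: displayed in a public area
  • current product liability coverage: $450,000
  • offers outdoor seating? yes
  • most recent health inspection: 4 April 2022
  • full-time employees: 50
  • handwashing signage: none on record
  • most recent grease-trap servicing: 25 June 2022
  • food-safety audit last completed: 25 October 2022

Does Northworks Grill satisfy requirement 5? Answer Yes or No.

5. condition 'offers outdoor seating' holds; ventilation inspection 662 days ago vs limit 730 → met

Yes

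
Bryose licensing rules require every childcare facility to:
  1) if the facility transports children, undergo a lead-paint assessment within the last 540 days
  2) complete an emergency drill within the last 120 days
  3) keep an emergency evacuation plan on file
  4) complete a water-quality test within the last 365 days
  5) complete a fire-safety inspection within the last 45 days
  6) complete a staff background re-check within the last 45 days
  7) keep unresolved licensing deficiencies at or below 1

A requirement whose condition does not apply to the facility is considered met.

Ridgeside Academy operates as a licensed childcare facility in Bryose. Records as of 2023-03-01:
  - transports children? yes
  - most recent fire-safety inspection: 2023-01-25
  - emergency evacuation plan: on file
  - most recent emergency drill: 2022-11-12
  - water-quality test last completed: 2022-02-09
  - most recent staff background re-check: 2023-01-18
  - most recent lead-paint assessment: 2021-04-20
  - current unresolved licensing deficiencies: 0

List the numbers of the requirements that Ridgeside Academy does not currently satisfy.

1, 4

1. condition 'transports children' holds; lead-paint assessment 680 days ago vs limit 540 → not met
2. emergency drill 109 days ago vs limit 120 → met
3. emergency evacuation plan present → met
4. water-quality test 385 days ago vs limit 365 → not met
5. fire-safety inspection 35 days ago vs limit 45 → met
6. staff background re-check 42 days ago vs limit 45 → met
7. unresolved licensing deficiencies 0 ≤ 1 → met
Not met: 1, 4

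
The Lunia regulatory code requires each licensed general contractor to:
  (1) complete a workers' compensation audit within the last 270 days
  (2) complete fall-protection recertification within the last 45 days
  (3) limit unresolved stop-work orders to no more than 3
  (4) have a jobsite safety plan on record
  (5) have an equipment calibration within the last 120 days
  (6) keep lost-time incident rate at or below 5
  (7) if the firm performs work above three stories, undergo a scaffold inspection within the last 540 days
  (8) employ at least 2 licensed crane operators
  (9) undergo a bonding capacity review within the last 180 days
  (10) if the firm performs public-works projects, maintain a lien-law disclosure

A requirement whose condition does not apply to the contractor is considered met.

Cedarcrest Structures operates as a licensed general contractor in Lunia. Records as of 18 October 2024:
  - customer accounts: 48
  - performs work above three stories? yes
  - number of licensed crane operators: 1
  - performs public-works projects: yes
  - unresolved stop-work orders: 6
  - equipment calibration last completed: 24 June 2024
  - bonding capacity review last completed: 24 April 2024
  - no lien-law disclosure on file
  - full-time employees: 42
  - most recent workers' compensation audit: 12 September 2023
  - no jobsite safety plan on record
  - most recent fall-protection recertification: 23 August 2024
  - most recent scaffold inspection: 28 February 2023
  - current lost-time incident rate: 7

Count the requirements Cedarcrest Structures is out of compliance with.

8

1. workers' compensation audit 402 days ago vs limit 270 → not met
2. fall-protection recertification 56 days ago vs limit 45 → not met
3. unresolved stop-work orders 6 > 3 → not met
4. jobsite safety plan absent → not met
5. equipment calibration 116 days ago vs limit 120 → met
6. lost-time incident rate 7 > 5 → not met
7. condition 'performs work above three stories' holds; scaffold inspection 598 days ago vs limit 540 → not met
8. licensed crane operators 1 < 2 → not met
9. bonding capacity review 177 days ago vs limit 180 → met
10. condition 'performs public-works projects' holds; lien-law disclosure absent → not met
Not met: 8 of 10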